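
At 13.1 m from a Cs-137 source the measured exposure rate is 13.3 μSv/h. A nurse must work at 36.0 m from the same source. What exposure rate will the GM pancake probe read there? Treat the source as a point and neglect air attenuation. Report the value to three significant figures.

1.76 μSv/h

Since intensity falls as 1/r², scaling from 13.1 m to 36.0 m:
(13.1/36.0)² = 0.1324, so 13.3 × 0.1324 = 1.761 μSv/h.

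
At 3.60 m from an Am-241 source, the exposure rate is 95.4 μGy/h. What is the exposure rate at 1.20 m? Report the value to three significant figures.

859 μGy/h

Applying the 1/r² law, the rate at 1.20 m is
(3.60/1.20)² = 9.000, so 95.4 × 9.000 = 858.6 μGy/h.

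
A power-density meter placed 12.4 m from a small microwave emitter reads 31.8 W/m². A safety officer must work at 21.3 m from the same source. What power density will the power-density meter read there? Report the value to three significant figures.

10.8 W/m²

By the inverse-square law, scaling from 12.4 m to 21.3 m:
(12.4/21.3)² = 0.3389, so 31.8 × 0.3389 = 10.78 W/m².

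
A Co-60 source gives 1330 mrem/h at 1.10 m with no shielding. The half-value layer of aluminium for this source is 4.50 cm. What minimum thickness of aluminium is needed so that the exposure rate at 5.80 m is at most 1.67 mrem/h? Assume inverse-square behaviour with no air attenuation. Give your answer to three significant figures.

21.8 cm

At 5.80 m, distance alone gives 1330 × (1.10/5.80)² = 1330 × 0.03597 = 47.84 mrem/h.
Further attenuation needed: 47.84/1.67 = 28.65.
n = log₂(28.65) = 4.840 half-value layers.
Thickness = 4.840 × 4.50 cm = 21.78 cm.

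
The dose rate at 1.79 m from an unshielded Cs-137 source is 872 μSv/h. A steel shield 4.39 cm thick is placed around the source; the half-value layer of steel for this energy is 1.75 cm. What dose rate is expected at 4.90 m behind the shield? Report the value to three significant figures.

20.4 μSv/h

Distance alone: (1.79/4.90)² = 0.1334, so 872 × 0.1334 = 116.3 μSv/h.
Shield: 4.39/1.75 = 2.509 half-value layers → attenuation 2^(−2.509) = 0.1757.
Combined: 116.3 × 0.1757 = 20.43 μSv/h.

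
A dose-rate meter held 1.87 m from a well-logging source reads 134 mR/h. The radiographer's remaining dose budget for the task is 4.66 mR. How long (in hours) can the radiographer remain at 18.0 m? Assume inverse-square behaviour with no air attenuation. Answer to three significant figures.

Intensity scales as (d₁/d₂)², so rate at 18.0 m:
(1.87/18.0)² = 0.01079, so 134 × 0.01079 = 1.446 mR/h.
Stay time = 4.66 mR ÷ 1.446 mR/h = 3.223 h.

3.22 h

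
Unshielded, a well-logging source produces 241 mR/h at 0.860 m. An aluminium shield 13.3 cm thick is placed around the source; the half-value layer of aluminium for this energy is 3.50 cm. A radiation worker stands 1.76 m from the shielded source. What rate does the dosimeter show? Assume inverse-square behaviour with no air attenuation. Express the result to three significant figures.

Distance alone: 241 × (0.860/1.76)² = 241 × 0.2388 = 57.55 mR/h.
Shield: 13.3/3.50 = 3.800 half-value layers → attenuation 2^(−3.800) = 0.07179.
Combined: 57.55 × 0.07179 = 4.132 mR/h.

4.13 mR/h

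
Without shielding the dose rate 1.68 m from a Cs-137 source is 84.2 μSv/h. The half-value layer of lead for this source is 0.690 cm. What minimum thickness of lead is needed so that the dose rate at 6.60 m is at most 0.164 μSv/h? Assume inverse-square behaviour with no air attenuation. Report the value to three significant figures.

At 6.60 m, distance alone gives 84.2 × (1.68/6.60)² = 84.2 × 0.06479 = 5.455 μSv/h.
Further attenuation needed: 5.455/0.164 = 33.26.
n = log₂(33.26) = 5.056 half-value layers.
Thickness = 5.056 × 0.690 cm = 3.489 cm.

3.49 cm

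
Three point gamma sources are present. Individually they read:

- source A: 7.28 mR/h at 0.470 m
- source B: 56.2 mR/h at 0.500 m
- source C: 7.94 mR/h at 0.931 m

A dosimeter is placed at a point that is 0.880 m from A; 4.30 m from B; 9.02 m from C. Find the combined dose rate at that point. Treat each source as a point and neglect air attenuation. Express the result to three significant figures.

2.92 mR/h

By superposition, sum each source's inverse-square contribution:
A: 7.28 × (0.470/0.880)² = 2.077 mR/h
B: 56.2 × (0.500/4.30)² = 0.7599 mR/h
C: 7.94 × (0.931/9.02)² = 0.08459 mR/h
Total = 2.077 + 0.7599 + 0.08459 = 2.921 mR/h.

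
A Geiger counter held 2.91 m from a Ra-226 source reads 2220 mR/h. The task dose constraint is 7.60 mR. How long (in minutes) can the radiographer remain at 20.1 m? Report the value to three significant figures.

9.80 min

By the inverse-square law, rate at 20.1 m:
(2.91/20.1)² = 0.02096, so 2220 × 0.02096 = 46.53 mR/h.
Stay time = 7.60 mR ÷ 46.53 mR/h = 0.1633 h = 9.798 min.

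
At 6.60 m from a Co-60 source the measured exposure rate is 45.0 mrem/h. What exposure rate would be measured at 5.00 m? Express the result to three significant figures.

78.4 mrem/h

Intensity scales as (d₁/d₂)², so scaling from 6.60 m to 5.00 m:
(6.60/5.00)² = 1.742, so 45.0 × 1.742 = 78.39 mrem/h.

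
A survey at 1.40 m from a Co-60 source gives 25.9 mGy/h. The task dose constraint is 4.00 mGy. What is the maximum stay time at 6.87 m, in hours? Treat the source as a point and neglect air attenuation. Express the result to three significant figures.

3.72 h

Since intensity falls as 1/r², rate at 6.87 m:
(1.40/6.87)² = 0.04153, so 25.9 × 0.04153 = 1.076 mGy/h.
Stay time = 4.00 mGy ÷ 1.076 mGy/h = 3.717 h.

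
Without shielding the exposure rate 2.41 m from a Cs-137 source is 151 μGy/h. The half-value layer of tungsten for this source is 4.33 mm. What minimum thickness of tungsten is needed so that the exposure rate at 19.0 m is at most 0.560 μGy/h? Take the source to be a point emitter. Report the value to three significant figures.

9.17 mm

At 19.0 m, distance alone gives 151 × (2.41/19.0)² = 151 × 0.01609 = 2.430 μGy/h.
Further attenuation needed: 2.430/0.560 = 4.339.
n = log₂(4.339) = 2.117 half-value layers.
Thickness = 2.117 × 4.33 mm = 9.167 mm.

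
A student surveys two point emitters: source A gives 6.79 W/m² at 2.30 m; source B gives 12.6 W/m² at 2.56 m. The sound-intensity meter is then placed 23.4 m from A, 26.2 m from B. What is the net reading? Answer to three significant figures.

By superposition, sum each source's inverse-square contribution:
A: 6.79 × (2.30/23.4)² = 0.06560 W/m²
B: 12.6 × (2.56/26.2)² = 0.1203 W/m²
Total = 0.06560 + 0.1203 = 0.1859 W/m².

0.186 W/m²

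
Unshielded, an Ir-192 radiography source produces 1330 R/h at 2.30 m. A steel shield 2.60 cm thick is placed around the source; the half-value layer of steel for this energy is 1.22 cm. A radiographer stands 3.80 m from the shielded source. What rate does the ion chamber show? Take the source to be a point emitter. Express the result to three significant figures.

111 R/h

Distance alone: (2.30/3.80)² = 0.3663, so 1330 × 0.3663 = 487.2 R/h.
Shield: 2.60/1.22 = 2.131 half-value layers → attenuation 2^(−2.131) = 0.2283.
Combined: 487.2 × 0.2283 = 111.2 R/h.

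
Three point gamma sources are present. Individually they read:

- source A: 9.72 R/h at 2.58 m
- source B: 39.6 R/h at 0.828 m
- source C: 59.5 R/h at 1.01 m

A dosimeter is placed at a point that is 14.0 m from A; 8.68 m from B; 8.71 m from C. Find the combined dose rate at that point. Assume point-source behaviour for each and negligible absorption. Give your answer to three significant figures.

1.49 R/h

Each source contributes Iᵢ·(dᵢ/rᵢ)²; contributions add.
A: 9.72 × (2.58/14.0)² = 0.3301 R/h
B: 39.6 × (0.828/8.68)² = 0.3603 R/h
C: 59.5 × (1.01/8.71)² = 0.8001 R/h
Total = 0.3301 + 0.3603 + 0.8001 = 1.490 R/h.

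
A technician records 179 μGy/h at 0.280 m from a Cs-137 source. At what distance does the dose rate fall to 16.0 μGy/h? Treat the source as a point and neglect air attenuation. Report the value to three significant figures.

Using I₁d₁² = I₂d₂², d₂ = d₁·√(I₁/I₂).
I₁/I₂ = 179/16.0 = 11.19, so d₂ = 0.280 × √11.19 = 0.9366 m.

0.937 m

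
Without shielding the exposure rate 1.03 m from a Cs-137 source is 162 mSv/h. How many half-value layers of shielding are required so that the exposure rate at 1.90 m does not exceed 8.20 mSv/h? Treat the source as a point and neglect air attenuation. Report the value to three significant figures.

At 1.90 m, distance alone gives 162 × (1.03/1.90)² = 162 × 0.2939 = 47.61 mSv/h.
Further attenuation needed: 47.61/8.20 = 5.806.
n = log₂(5.806) = 2.538 half-value layers.

2.54 half-value layers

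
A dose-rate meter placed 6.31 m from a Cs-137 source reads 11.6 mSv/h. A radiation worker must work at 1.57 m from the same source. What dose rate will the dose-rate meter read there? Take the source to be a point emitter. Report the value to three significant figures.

Intensity scales as (d₁/d₂)², so scaling from 6.31 m to 1.57 m:
11.6 × (6.31/1.57)² = 11.6 × 16.15 = 187.3 mSv/h.

187 mSv/h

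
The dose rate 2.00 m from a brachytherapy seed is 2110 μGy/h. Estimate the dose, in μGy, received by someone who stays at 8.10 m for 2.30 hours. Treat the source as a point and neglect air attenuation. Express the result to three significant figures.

Using I₁d₁² = I₂d₂², rate at 8.10 m:
2110 × (2.00/8.10)² = 2110 × 0.06097 = 128.6 μGy/h.
Dose = rate × time = 128.6 μGy/h × 2.300 h = 295.8 μGy.

296 μGy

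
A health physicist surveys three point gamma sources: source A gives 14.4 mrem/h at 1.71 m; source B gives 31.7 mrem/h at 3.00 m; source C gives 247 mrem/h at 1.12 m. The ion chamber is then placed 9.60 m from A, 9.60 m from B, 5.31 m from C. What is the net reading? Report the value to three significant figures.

Each source contributes Iᵢ·(dᵢ/rᵢ)²; contributions add.
A: 14.4 × (1.71/9.60)² = 0.4569 mrem/h
B: 31.7 × (3.00/9.60)² = 3.096 mrem/h
C: 247 × (1.12/5.31)² = 10.99 mrem/h
Total = 0.4569 + 3.096 + 10.99 = 14.54 mrem/h.

14.5 mrem/h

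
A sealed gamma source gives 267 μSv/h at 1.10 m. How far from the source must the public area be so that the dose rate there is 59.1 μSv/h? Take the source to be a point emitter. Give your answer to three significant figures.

Since intensity falls as 1/r², d₂ = d₁·√(I₁/I₂).
I₁/I₂ = 267/59.1 = 4.518, so d₂ = 1.10 × √4.518 = 2.338 m.

2.34 m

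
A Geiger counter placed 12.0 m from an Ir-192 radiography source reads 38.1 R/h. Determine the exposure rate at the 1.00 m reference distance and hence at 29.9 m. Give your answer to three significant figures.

Applying the 1/r² law,
At 1.00 m: (12.0/1.00)² = 144.0, so 38.1 × 144.0 = 5486 R/h
At 29.9 m: 5486 × (1.00/29.9)² = 5486 × 0.001119 = 6.139 R/h.

5490 R/h; 6.14 R/h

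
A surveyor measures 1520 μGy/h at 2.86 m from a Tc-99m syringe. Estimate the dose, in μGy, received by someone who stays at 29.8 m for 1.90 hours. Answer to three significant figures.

Applying the 1/r² law, rate at 29.8 m:
(2.86/29.8)² = 0.009211, so 1520 × 0.009211 = 14.00 μGy/h.
Dose = rate × time = 14.00 μGy/h × 1.900 h = 26.60 μGy.

26.6 μGy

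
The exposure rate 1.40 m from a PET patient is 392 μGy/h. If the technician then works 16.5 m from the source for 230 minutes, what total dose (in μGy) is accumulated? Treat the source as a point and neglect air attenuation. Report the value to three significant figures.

10.8 μGy

Intensity scales as (d₁/d₂)², so rate at 16.5 m:
392 × (1.40/16.5)² = 392 × 0.007199 = 2.822 μGy/h.
Dose = rate × time = 2.822 μGy/h × 3.833 h = 10.82 μGy.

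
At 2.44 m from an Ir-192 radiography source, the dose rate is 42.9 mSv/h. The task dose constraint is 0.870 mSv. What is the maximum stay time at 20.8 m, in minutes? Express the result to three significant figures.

88.4 min

Intensity scales as (d₁/d₂)², so rate at 20.8 m:
(2.44/20.8)² = 0.01376, so 42.9 × 0.01376 = 0.5903 mSv/h.
Stay time = 0.870 mSv ÷ 0.5903 mSv/h = 1.474 h = 88.44 min.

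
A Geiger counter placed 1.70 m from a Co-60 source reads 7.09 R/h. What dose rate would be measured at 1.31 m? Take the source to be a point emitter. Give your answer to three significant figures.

By the inverse-square law, scaling from 1.70 m to 1.31 m:
(1.70/1.31)² = 1.684, so 7.09 × 1.684 = 11.94 R/h.

11.9 R/h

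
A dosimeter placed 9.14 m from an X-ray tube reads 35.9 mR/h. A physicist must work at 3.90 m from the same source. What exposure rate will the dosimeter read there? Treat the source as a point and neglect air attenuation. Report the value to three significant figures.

197 mR/h

Applying the 1/r² law, scaling from 9.14 m to 3.90 m:
35.9 × (9.14/3.90)² = 35.9 × 5.492 = 197.2 mR/h.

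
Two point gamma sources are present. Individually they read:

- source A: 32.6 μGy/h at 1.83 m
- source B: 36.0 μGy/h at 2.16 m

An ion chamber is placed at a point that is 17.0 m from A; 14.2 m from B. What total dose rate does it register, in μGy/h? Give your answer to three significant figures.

1.21 μGy/h

Each source contributes Iᵢ·(dᵢ/rᵢ)²; contributions add.
A: 32.6 × (1.83/17.0)² = 0.3778 μGy/h
B: 36.0 × (2.16/14.2)² = 0.8330 μGy/h
Total = 0.3778 + 0.8330 = 1.211 μGy/h.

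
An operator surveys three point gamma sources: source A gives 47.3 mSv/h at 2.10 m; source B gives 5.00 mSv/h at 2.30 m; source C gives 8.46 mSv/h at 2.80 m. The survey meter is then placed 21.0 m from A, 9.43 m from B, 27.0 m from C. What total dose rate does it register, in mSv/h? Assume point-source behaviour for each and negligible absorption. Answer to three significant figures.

0.861 mSv/h

Each source contributes Iᵢ·(dᵢ/rᵢ)²; contributions add.
A: 47.3 × (2.10/21.0)² = 0.4730 mSv/h
B: 5.00 × (2.30/9.43)² = 0.2974 mSv/h
C: 8.46 × (2.80/27.0)² = 0.09098 mSv/h
Total = 0.4730 + 0.2974 + 0.09098 = 0.8614 mSv/h.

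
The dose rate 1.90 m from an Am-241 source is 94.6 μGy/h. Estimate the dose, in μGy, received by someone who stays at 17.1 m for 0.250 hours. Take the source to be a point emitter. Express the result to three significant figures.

0.292 μGy

Intensity scales as (d₁/d₂)², so rate at 17.1 m:
(1.90/17.1)² = 0.01235, so 94.6 × 0.01235 = 1.168 μGy/h.
Dose = rate × time = 1.168 μGy/h × 0.2500 h = 0.2920 μGy.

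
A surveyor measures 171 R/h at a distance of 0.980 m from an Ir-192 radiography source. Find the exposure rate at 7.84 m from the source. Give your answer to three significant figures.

2.67 R/h

Applying the 1/r² law, the rate at 7.84 m is
171 × (0.980/7.84)² = 171 × 0.01562 = 2.671 R/h.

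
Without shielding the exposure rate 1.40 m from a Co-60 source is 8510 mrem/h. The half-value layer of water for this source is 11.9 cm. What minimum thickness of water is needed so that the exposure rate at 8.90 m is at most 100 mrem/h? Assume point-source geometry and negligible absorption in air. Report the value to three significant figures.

12.8 cm

At 8.90 m, distance alone gives 8510 × (1.40/8.90)² = 8510 × 0.02474 = 210.5 mrem/h.
Further attenuation needed: 210.5/100 = 2.105.
n = log₂(2.105) = 1.074 half-value layers.
Thickness = 1.074 × 11.9 cm = 12.78 cm.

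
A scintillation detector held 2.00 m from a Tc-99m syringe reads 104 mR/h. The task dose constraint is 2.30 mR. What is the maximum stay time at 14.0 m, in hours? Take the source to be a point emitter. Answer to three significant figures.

By the inverse-square law, rate at 14.0 m:
104 × (2.00/14.0)² = 104 × 0.02041 = 2.123 mR/h.
Stay time = 2.30 mR ÷ 2.123 mR/h = 1.083 h.

1.08 h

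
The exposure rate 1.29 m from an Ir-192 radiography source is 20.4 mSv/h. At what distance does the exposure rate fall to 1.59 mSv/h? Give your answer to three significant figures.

Applying the 1/r² law, d₂ = d₁·√(I₁/I₂).
I₁/I₂ = 20.4/1.59 = 12.83, so d₂ = 1.29 × √12.83 = 4.621 m.

4.62 m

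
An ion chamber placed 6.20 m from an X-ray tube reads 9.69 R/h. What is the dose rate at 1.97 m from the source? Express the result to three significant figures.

96.0 R/h

Applying the 1/r² law, scaling from 6.20 m to 1.97 m:
(6.20/1.97)² = 9.905, so 9.69 × 9.905 = 95.98 R/h.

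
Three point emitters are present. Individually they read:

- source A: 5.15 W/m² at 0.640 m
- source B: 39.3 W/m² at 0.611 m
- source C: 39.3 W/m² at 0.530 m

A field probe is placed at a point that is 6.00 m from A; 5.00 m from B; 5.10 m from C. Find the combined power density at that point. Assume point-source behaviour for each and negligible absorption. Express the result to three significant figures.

By superposition, sum each source's inverse-square contribution:
A: 5.15 × (0.640/6.00)² = 0.05860 W/m²
B: 39.3 × (0.611/5.00)² = 0.5869 W/m²
C: 39.3 × (0.530/5.10)² = 0.4244 W/m²
Total = 0.05860 + 0.5869 + 0.4244 = 1.070 W/m².

1.07 W/m²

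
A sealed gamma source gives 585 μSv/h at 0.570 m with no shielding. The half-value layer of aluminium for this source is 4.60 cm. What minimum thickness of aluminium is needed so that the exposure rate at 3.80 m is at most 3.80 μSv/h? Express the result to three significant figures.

At 3.80 m, distance alone gives 585 × (0.570/3.80)² = 585 × 0.02250 = 13.16 μSv/h.
Further attenuation needed: 13.16/3.80 = 3.463.
n = log₂(3.463) = 1.792 half-value layers.
Thickness = 1.792 × 4.60 cm = 8.243 cm.

8.24 cm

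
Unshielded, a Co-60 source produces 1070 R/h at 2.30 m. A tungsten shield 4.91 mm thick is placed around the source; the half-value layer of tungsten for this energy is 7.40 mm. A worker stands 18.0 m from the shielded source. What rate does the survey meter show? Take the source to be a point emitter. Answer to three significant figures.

Distance alone: 1070 × (2.30/18.0)² = 1070 × 0.01633 = 17.47 R/h.
Shield: 4.91/7.40 = 0.6635 half-value layers → attenuation 2^(−0.6635) = 0.6313.
Combined: 17.47 × 0.6313 = 11.03 R/h.

11.0 R/h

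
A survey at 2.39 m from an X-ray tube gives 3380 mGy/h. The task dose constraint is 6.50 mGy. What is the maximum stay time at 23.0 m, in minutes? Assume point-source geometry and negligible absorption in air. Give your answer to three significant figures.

10.7 min

Intensity scales as (d₁/d₂)², so rate at 23.0 m:
(2.39/23.0)² = 0.01080, so 3380 × 0.01080 = 36.50 mGy/h.
Stay time = 6.50 mGy ÷ 36.50 mGy/h = 0.1781 h = 10.69 min.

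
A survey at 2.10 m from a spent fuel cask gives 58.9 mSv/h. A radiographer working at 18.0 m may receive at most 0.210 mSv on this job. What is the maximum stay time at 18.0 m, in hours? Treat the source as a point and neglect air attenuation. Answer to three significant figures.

0.262 h

By the inverse-square law, rate at 18.0 m:
(2.10/18.0)² = 0.01361, so 58.9 × 0.01361 = 0.8016 mSv/h.
Stay time = 0.210 mSv ÷ 0.8016 mSv/h = 0.2620 h.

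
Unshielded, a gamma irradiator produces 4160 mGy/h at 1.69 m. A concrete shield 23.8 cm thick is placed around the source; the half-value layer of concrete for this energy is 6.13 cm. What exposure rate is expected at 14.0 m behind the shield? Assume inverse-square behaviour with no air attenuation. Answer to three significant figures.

4.11 mGy/h

Distance alone: 4160 × (1.69/14.0)² = 4160 × 0.01457 = 60.61 mGy/h.
Shield: 23.8/6.13 = 3.883 half-value layers → attenuation 2^(−3.883) = 0.06778.
Combined: 60.61 × 0.06778 = 4.108 mGy/h.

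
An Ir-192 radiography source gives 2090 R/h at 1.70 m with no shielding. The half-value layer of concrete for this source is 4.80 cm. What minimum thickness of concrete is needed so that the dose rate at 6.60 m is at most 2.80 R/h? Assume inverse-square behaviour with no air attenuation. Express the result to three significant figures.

27.0 cm

At 6.60 m, distance alone gives (1.70/6.60)² = 0.06635, so 2090 × 0.06635 = 138.7 R/h.
Further attenuation needed: 138.7/2.80 = 49.54.
n = log₂(49.54) = 5.631 half-value layers.
Thickness = 5.631 × 4.80 cm = 27.03 cm.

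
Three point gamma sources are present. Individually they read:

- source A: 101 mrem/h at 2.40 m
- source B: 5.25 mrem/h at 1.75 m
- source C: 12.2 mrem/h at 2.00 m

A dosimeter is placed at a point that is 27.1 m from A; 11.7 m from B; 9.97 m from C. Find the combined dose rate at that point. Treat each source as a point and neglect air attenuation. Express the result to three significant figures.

By superposition, sum each source's inverse-square contribution:
A: 101 × (2.40/27.1)² = 0.7921 mrem/h
B: 5.25 × (1.75/11.7)² = 0.1175 mrem/h
C: 12.2 × (2.00/9.97)² = 0.4909 mrem/h
Total = 0.7921 + 0.1175 + 0.4909 = 1.401 mrem/h.

1.40 mrem/h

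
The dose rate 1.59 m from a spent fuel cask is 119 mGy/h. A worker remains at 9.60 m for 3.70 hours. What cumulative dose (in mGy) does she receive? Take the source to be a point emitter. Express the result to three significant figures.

12.1 mGy

Using I₁d₁² = I₂d₂², rate at 9.60 m:
(1.59/9.60)² = 0.02743, so 119 × 0.02743 = 3.264 mGy/h.
Dose = rate × time = 3.264 mGy/h × 3.700 h = 12.08 mGy.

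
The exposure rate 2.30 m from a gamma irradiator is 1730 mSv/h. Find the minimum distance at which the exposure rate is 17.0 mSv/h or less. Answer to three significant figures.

Applying the 1/r² law, d₂ = d₁·√(I₁/I₂).
I₁/I₂ = 1730/17.0 = 101.8, so d₂ = 2.30 × √101.8 = 23.21 m.

23.2 m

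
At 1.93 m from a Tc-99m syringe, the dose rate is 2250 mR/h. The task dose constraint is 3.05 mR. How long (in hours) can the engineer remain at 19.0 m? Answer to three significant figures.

By the inverse-square law, rate at 19.0 m:
(1.93/19.0)² = 0.01032, so 2250 × 0.01032 = 23.22 mR/h.
Stay time = 3.05 mR ÷ 23.22 mR/h = 0.1314 h.

0.131 h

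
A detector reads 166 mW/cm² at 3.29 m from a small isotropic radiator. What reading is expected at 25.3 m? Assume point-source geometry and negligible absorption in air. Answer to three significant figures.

2.81 mW/cm²

Since intensity falls as 1/r², the rate at 25.3 m is
(3.29/25.3)² = 0.01691, so 166 × 0.01691 = 2.807 mW/cm².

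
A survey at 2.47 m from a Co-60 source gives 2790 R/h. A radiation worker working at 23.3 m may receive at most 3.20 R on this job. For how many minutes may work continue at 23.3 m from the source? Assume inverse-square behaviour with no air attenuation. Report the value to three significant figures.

Since intensity falls as 1/r², rate at 23.3 m:
(2.47/23.3)² = 0.01124, so 2790 × 0.01124 = 31.36 R/h.
Stay time = 3.20 R ÷ 31.36 R/h = 0.1020 h = 6.120 min.

6.12 min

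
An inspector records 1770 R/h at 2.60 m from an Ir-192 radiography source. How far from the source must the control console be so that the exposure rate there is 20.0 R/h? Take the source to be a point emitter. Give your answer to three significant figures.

By the inverse-square law, d₂ = d₁·√(I₁/I₂).
I₁/I₂ = 1770/20.0 = 88.50, so d₂ = 2.60 × √88.50 = 24.46 m.

24.5 m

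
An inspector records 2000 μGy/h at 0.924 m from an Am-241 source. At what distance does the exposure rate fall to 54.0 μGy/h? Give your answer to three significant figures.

By the inverse-square law, d₂ = d₁·√(I₁/I₂).
I₁/I₂ = 2000/54.0 = 37.04, so d₂ = 0.924 × √37.04 = 5.624 m.

5.62 m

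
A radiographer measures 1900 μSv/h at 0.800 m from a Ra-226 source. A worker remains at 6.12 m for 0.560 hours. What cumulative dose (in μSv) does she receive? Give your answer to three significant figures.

Since intensity falls as 1/r², rate at 6.12 m:
(0.800/6.12)² = 0.01709, so 1900 × 0.01709 = 32.47 μSv/h.
Dose = rate × time = 32.47 μSv/h × 0.5600 h = 18.18 μSv.

18.2 μSv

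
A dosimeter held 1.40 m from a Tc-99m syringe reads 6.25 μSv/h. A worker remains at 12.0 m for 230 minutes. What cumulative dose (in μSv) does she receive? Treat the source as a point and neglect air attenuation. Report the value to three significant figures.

By the inverse-square law, rate at 12.0 m:
6.25 × (1.40/12.0)² = 6.25 × 0.01361 = 0.08506 μSv/h.
Dose = rate × time = 0.08506 μSv/h × 3.833 h = 0.3260 μSv.

0.326 μSv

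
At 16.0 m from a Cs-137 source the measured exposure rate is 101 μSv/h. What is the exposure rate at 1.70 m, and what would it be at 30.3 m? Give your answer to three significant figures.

Since intensity falls as 1/r²,
At 1.70 m: 101 × (16.0/1.70)² = 101 × 88.58 = 8947 μSv/h
At 30.3 m: (1.70/30.3)² = 0.003148, so 8947 × 0.003148 = 28.17 μSv/h.

8950 μSv/h; 28.2 μSv/h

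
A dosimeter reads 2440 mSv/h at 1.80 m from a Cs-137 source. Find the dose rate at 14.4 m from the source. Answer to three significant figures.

Applying the 1/r² law, the rate at 14.4 m is
(1.80/14.4)² = 0.01562, so 2440 × 0.01562 = 38.11 mSv/h.

38.1 mSv/h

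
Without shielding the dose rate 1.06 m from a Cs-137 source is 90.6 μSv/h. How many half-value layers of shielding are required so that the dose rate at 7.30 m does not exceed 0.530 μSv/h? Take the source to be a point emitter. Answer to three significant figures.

At 7.30 m, distance alone gives (1.06/7.30)² = 0.02108, so 90.6 × 0.02108 = 1.910 μSv/h.
Further attenuation needed: 1.910/0.530 = 3.604.
n = log₂(3.604) = 1.850 half-value layers.

1.85 half-value layers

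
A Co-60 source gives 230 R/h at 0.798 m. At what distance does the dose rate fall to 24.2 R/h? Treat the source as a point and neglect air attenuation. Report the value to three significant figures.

Intensity scales as (d₁/d₂)², so d₂ = d₁·√(I₁/I₂).
I₁/I₂ = 230/24.2 = 9.504, so d₂ = 0.798 × √9.504 = 2.460 m.

2.46 m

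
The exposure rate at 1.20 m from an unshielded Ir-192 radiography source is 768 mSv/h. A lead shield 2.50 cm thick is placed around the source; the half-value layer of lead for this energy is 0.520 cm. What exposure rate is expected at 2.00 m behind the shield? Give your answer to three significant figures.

9.87 mSv/h

Distance alone: (1.20/2.00)² = 0.3600, so 768 × 0.3600 = 276.5 mSv/h.
Shield: 2.50/0.520 = 4.808 half-value layers → attenuation 2^(−4.808) = 0.03570.
Combined: 276.5 × 0.03570 = 9.871 mSv/h.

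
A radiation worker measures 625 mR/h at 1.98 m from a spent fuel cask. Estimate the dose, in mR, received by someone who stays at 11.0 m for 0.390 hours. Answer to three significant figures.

Applying the 1/r² law, rate at 11.0 m:
625 × (1.98/11.0)² = 625 × 0.03240 = 20.25 mR/h.
Dose = rate × time = 20.25 mR/h × 0.3900 h = 7.897 mR.

7.90 mR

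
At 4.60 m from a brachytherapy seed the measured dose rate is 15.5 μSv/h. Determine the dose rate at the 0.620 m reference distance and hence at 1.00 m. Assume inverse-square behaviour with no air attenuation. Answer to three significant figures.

853 μSv/h; 328 μSv/h

By the inverse-square law,
At 0.620 m: (4.60/0.620)² = 55.05, so 15.5 × 55.05 = 853.3 μSv/h
At 1.00 m: 853.3 × (0.620/1.00)² = 853.3 × 0.3844 = 328.0 μSv/h.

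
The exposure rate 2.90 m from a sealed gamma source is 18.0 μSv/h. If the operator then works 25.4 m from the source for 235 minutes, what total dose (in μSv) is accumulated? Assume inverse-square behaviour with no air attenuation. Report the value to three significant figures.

Using I₁d₁² = I₂d₂², rate at 25.4 m:
(2.90/25.4)² = 0.01304, so 18.0 × 0.01304 = 0.2347 μSv/h.
Dose = rate × time = 0.2347 μSv/h × 3.917 h = 0.9193 μSv.

0.919 μSv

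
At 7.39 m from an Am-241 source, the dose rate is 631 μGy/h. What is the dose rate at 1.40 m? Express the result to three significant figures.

Using I₁d₁² = I₂d₂², the rate at 1.40 m is
631 × (7.39/1.40)² = 631 × 27.86 = 17580 μGy/h.

17600 μGy/h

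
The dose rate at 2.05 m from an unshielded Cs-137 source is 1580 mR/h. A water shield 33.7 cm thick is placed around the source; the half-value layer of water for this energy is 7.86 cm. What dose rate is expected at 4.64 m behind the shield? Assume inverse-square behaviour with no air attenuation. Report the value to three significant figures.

15.8 mR/h

Distance alone: 1580 × (2.05/4.64)² = 1580 × 0.1952 = 308.4 mR/h.
Shield: 33.7/7.86 = 4.288 half-value layers → attenuation 2^(−4.288) = 0.05119.
Combined: 308.4 × 0.05119 = 15.79 mR/h.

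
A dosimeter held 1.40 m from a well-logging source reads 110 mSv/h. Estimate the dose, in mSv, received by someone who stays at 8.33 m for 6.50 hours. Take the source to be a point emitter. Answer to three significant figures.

Applying the 1/r² law, rate at 8.33 m:
110 × (1.40/8.33)² = 110 × 0.02825 = 3.107 mSv/h.
Dose = rate × time = 3.107 mSv/h × 6.500 h = 20.20 mSv.

20.2 mSv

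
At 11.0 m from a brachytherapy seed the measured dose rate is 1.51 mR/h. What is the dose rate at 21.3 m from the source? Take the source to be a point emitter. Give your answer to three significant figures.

0.403 mR/h

Using I₁d₁² = I₂d₂², scaling from 11.0 m to 21.3 m:
1.51 × (11.0/21.3)² = 1.51 × 0.2667 = 0.4027 mR/h.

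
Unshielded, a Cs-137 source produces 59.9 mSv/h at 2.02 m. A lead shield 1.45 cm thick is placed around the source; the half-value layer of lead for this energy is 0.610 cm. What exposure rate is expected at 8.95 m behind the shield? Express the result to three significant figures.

Distance alone: 59.9 × (2.02/8.95)² = 59.9 × 0.05094 = 3.051 mSv/h.
Shield: 1.45/0.610 = 2.377 half-value layers → attenuation 2^(−2.377) = 0.1925.
Combined: 3.051 × 0.1925 = 0.5873 mSv/h.

0.587 mSv/h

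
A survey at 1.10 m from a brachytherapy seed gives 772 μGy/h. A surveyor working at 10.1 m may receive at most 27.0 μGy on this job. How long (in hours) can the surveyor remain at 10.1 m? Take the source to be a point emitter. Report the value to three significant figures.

2.95 h

Intensity scales as (d₁/d₂)², so rate at 10.1 m:
(1.10/10.1)² = 0.01186, so 772 × 0.01186 = 9.156 μGy/h.
Stay time = 27.0 μGy ÷ 9.156 μGy/h = 2.949 h.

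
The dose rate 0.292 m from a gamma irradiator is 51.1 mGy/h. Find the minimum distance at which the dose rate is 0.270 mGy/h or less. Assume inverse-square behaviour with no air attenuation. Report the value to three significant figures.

4.02 m

Applying the 1/r² law, d₂ = d₁·√(I₁/I₂).
I₁/I₂ = 51.1/0.270 = 189.3, so d₂ = 0.292 × √189.3 = 4.018 m.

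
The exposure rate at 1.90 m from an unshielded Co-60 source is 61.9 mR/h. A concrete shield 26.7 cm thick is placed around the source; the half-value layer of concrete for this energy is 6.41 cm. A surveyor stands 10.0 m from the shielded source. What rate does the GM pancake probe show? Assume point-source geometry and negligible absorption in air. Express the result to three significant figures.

Distance alone: 61.9 × (1.90/10.0)² = 61.9 × 0.03610 = 2.235 mR/h.
Shield: 26.7/6.41 = 4.165 half-value layers → attenuation 2^(−4.165) = 0.05575.
Combined: 2.235 × 0.05575 = 0.1246 mR/h.

0.125 mR/h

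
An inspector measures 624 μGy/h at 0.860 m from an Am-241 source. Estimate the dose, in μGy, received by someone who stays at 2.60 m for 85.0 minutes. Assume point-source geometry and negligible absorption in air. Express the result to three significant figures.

96.7 μGy

By the inverse-square law, rate at 2.60 m:
624 × (0.860/2.60)² = 624 × 0.1094 = 68.27 μGy/h.
Dose = rate × time = 68.27 μGy/h × 1.417 h = 96.74 μGy.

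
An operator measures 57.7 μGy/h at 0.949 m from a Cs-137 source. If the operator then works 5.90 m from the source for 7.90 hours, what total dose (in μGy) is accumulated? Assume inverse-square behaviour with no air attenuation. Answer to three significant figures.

Intensity scales as (d₁/d₂)², so rate at 5.90 m:
(0.949/5.90)² = 0.02587, so 57.7 × 0.02587 = 1.493 μGy/h.
Dose = rate × time = 1.493 μGy/h × 7.900 h = 11.79 μGy.

11.8 μGy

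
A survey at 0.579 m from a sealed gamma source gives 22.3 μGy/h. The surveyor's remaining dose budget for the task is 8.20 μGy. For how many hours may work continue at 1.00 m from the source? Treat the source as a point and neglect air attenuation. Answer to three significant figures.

Since intensity falls as 1/r², rate at 1.00 m:
22.3 × (0.579/1.00)² = 22.3 × 0.3352 = 7.475 μGy/h.
Stay time = 8.20 μGy ÷ 7.475 μGy/h = 1.097 h.

1.10 h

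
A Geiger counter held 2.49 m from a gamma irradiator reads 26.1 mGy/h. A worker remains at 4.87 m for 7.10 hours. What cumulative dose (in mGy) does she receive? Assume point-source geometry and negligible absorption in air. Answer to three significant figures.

By the inverse-square law, rate at 4.87 m:
26.1 × (2.49/4.87)² = 26.1 × 0.2614 = 6.823 mGy/h.
Dose = rate × time = 6.823 mGy/h × 7.100 h = 48.44 mGy.

48.4 mGy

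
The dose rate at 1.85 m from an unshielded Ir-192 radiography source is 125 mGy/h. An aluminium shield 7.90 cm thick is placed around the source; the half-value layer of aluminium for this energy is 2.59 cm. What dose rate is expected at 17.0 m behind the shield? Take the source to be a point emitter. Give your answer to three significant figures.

0.179 mGy/h

Distance alone: (1.85/17.0)² = 0.01184, so 125 × 0.01184 = 1.480 mGy/h.
Shield: 7.90/2.59 = 3.050 half-value layers → attenuation 2^(−3.050) = 0.1207.
Combined: 1.480 × 0.1207 = 0.1786 mGy/h.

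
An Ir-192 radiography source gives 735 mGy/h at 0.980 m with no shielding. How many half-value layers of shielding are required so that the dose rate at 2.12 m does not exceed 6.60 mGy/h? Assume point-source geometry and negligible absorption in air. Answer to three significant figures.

4.57 half-value layers

At 2.12 m, distance alone gives (0.980/2.12)² = 0.2137, so 735 × 0.2137 = 157.1 mGy/h.
Further attenuation needed: 157.1/6.60 = 23.80.
n = log₂(23.80) = 4.573 half-value layers.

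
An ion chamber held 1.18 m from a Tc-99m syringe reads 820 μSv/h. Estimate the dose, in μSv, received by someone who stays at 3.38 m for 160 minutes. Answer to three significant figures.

267 μSv

Applying the 1/r² law, rate at 3.38 m:
(1.18/3.38)² = 0.1219, so 820 × 0.1219 = 99.96 μSv/h.
Dose = rate × time = 99.96 μSv/h × 2.667 h = 266.6 μSv.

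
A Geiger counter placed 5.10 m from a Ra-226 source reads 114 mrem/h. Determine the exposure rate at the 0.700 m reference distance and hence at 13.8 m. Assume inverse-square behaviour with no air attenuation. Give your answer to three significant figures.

Intensity scales as (d₁/d₂)², so
At 0.700 m: (5.10/0.700)² = 53.08, so 114 × 53.08 = 6051 mrem/h
At 13.8 m: 6051 × (0.700/13.8)² = 6051 × 0.002573 = 15.57 mrem/h.

6050 mrem/h; 15.6 mrem/h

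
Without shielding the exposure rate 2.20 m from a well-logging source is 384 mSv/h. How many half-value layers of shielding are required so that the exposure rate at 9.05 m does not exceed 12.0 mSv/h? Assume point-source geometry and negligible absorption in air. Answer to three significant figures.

0.919 half-value layers

At 9.05 m, distance alone gives 384 × (2.20/9.05)² = 384 × 0.05909 = 22.69 mSv/h.
Further attenuation needed: 22.69/12.0 = 1.891.
n = log₂(1.891) = 0.9191 half-value layers.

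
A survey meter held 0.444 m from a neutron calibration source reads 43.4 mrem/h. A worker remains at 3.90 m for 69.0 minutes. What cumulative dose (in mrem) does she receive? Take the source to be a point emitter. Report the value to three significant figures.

0.647 mrem

Applying the 1/r² law, rate at 3.90 m:
43.4 × (0.444/3.90)² = 43.4 × 0.01296 = 0.5625 mrem/h.
Dose = rate × time = 0.5625 mrem/h × 1.150 h = 0.6469 mrem.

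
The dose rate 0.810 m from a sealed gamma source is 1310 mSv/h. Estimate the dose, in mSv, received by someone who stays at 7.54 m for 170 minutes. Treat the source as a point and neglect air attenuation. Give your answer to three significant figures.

42.8 mSv

Since intensity falls as 1/r², rate at 7.54 m:
(0.810/7.54)² = 0.01154, so 1310 × 0.01154 = 15.12 mSv/h.
Dose = rate × time = 15.12 mSv/h × 2.833 h = 42.83 mSv.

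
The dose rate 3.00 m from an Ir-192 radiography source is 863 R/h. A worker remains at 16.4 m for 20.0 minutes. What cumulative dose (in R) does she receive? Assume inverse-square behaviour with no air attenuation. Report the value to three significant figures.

Applying the 1/r² law, rate at 16.4 m:
(3.00/16.4)² = 0.03346, so 863 × 0.03346 = 28.88 R/h.
Dose = rate × time = 28.88 R/h × 0.3333 h = 9.626 R.

9.63 R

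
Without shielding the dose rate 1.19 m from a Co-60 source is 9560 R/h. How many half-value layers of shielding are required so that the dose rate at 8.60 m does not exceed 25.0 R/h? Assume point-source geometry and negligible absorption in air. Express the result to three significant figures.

2.87 half-value layers

At 8.60 m, distance alone gives 9560 × (1.19/8.60)² = 9560 × 0.01915 = 183.1 R/h.
Further attenuation needed: 183.1/25.0 = 7.324.
n = log₂(7.324) = 2.873 half-value layers.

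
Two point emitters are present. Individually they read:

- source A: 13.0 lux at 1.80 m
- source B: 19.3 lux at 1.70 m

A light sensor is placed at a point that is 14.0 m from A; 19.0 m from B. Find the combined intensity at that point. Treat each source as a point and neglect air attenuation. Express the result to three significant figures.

Each source contributes Iᵢ·(dᵢ/rᵢ)²; contributions add.
A: 13.0 × (1.80/14.0)² = 0.2149 lux
B: 19.3 × (1.70/19.0)² = 0.1545 lux
Total = 0.2149 + 0.1545 = 0.3694 lux.

0.369 lux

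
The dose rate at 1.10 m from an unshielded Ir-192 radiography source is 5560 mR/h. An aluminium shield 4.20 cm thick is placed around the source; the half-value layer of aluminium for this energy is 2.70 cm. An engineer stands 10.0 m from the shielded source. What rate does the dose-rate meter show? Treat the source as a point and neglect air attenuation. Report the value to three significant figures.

Distance alone: (1.10/10.0)² = 0.01210, so 5560 × 0.01210 = 67.28 mR/h.
Shield: 4.20/2.70 = 1.556 half-value layers → attenuation 2^(−1.556) = 0.3401.
Combined: 67.28 × 0.3401 = 22.88 mR/h.

22.9 mR/h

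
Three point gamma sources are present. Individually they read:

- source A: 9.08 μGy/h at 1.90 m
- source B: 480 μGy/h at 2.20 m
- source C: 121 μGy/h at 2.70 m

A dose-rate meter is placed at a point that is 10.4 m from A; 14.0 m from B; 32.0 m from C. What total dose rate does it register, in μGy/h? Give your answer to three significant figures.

Each source contributes Iᵢ·(dᵢ/rᵢ)²; contributions add.
A: 9.08 × (1.90/10.4)² = 0.3031 μGy/h
B: 480 × (2.20/14.0)² = 11.85 μGy/h
C: 121 × (2.70/32.0)² = 0.8614 μGy/h
Total = 0.3031 + 11.85 + 0.8614 = 13.01 μGy/h.

13.0 μGy/h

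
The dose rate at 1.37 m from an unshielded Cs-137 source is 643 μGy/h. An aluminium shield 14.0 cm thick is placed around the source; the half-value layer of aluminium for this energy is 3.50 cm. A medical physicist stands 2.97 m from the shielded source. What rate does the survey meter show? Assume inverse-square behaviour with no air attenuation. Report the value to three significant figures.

Distance alone: (1.37/2.97)² = 0.2128, so 643 × 0.2128 = 136.8 μGy/h.
Shield: 14.0/3.50 = 4.000 half-value layers → attenuation 2^(−4.000) = 0.06250.
Combined: 136.8 × 0.06250 = 8.550 μGy/h.

8.55 μGy/h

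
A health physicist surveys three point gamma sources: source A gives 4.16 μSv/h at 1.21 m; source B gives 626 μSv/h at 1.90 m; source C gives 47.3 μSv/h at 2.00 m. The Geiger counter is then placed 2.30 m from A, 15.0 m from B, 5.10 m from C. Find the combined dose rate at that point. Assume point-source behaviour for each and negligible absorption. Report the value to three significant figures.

18.5 μSv/h

By superposition, sum each source's inverse-square contribution:
A: 4.16 × (1.21/2.30)² = 1.151 μSv/h
B: 626 × (1.90/15.0)² = 10.04 μSv/h
C: 47.3 × (2.00/5.10)² = 7.274 μSv/h
Total = 1.151 + 10.04 + 7.274 = 18.46 μSv/h.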